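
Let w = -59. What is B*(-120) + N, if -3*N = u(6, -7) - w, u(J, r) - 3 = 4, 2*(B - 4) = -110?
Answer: 6098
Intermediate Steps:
B = -51 (B = 4 + (½)*(-110) = 4 - 55 = -51)
u(J, r) = 7 (u(J, r) = 3 + 4 = 7)
N = -22 (N = -(7 - 1*(-59))/3 = -(7 + 59)/3 = -⅓*66 = -22)
B*(-120) + N = -51*(-120) - 22 = 6120 - 22 = 6098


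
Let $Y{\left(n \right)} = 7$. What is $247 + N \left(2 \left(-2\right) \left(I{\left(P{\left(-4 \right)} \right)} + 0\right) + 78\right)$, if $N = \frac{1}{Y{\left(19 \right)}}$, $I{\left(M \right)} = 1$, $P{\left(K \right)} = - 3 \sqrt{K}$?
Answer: $\frac{1803}{7} \approx 257.57$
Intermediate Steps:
$N = \frac{1}{7} \approx 0.14286$
$247 + N \left(2 \left(-2\right) \left(I{\left(P{\left(-4 \right)} \right)} + 0\right) + 78\right) = 247 + \frac{2 \left(-2\right) \left(1 + 0\right) + 78}{7} = 247 + \frac{\left(-4\right) 1 + 78}{7} = 247 + \frac{-4 + 78}{7} = 247 + \frac{1}{7} \cdot 74 = 247 + \frac{74}{7} = \frac{1803}{7}$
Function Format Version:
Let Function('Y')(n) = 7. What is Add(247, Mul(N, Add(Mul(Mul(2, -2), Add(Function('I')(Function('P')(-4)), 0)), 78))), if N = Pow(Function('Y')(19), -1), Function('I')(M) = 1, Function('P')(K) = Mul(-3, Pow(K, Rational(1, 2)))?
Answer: Rational(1803, 7) ≈ 257.57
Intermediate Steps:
N = Rational(1, 7) (N = Pow(7, -1) = Rational(1, 7) ≈ 0.14286)
Add(247, Mul(N, Add(Mul(Mul(2, -2), Add(Function('I')(Function('P')(-4)), 0)), 78))) = Add(247, Mul(Rational(1, 7), Add(Mul(Mul(2, -2), Add(1, 0)), 78))) = Add(247, Mul(Rational(1, 7), Add(Mul(-4, 1), 78))) = Add(247, Mul(Rational(1, 7), Add(-4, 78))) = Add(247, Mul(Rational(1, 7), 74)) = Add(247, Rational(74, 7)) = Rational(1803, 7)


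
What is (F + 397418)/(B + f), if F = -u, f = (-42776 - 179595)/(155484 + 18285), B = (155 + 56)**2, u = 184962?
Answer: 18459133332/3868073639 ≈ 4.7722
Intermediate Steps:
B = 44521 (B = 211**2 = 44521)
f = -222371/173769 ≈ -1.2797
F = -184962 (F = -1*184962 = -184962)
(F + 397418)/(B + f) = (-184962 + 397418)/(44521 - 222371/173769) = 212456/(7736147278/173769) = 212456*(173769/7736147278) = 18459133332/3868073639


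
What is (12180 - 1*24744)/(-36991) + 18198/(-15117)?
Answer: -161077410/186397649 ≈ -0.86416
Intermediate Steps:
(12180 - 1*24744)/(-36991) + 18198/(-15117) = (12180 - 24744)*(-1/36991) + 18198*(-1/15117) = -12564*(-1/36991) - 6066/5039 = 12564/36991 - 6066/5039 = -161077410/186397649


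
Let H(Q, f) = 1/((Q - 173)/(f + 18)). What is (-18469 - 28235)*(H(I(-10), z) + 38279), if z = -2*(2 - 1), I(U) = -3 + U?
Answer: -55421130352/31 ≈ -1.7878e+9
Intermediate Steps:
z = -2 (z = -2*1 = -2)
H(Q, f) = (18 + f)/(-173 + Q) (H(Q, f) = 1/((-173 + Q)/(18 + f)) = (18 + f)/(-173 + Q))
(-18469 - 28235)*(H(I(-10), z) + 38279) = (-18469 - 28235)*((18 - 2)/(-173 + (-3 - 10)) + 38279) = -46704*(16/(-173 - 13) + 38279) = -46704*(16/(-186) + 38279) = -46704*(-1/186*16 + 38279) = -46704*(-8/93 + 38279) = -46704*3559939/93 = -55421130352/31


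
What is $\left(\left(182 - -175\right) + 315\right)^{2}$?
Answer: $451584$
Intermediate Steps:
$\left(\left(182 - -175\right) + 315\right)^{2} = \left(\left(182 + 175\right) + 315\right)^{2} = \left(357 + 315\right)^{2} = 672^{2} = 451584$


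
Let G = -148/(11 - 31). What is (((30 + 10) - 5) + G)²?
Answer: 44944/25 ≈ 1797.8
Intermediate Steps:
G = 37/5 (G = -148/(-20) = -148*(-1/20) = 37/5 ≈ 7.4000)
(((30 + 10) - 5) + G)² = (((30 + 10) - 5) + 37/5)² = ((40 - 5) + 37/5)² = (35 + 37/5)² = (212/5)² = 44944/25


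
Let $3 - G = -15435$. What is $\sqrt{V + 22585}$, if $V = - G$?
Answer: $\sqrt{7147} \approx 84.54$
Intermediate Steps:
$G = 15438$ ($G = 3 - -15435 = 3 + 15435 = 15438$)
$V = -15438$ ($V = \left(-1\right) 15438 = -15438$)
$\sqrt{V + 22585} = \sqrt{-15438 + 22585} = \sqrt{7147}$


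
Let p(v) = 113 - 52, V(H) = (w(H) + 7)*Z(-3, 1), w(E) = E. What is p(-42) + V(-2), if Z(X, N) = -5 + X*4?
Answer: -24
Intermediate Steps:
Z(X, N) = -5 + 4*X
V(H) = -119 - 17*H (V(H) = (H + 7)*(-5 + 4*(-3)) = (7 + H)*(-5 - 12) = (7 + H)*(-17) = -119 - 17*H)
p(v) = 61
p(-42) + V(-2) = 61 + (-119 - 17*(-2)) = 61 + (-119 + 34) = 61 - 85 = -24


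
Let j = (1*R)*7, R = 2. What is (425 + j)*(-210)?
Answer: -92190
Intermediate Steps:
j = 14 (j = (1*2)*7 = 2*7 = 14)
(425 + j)*(-210) = (425 + 14)*(-210) = 439*(-210) = -92190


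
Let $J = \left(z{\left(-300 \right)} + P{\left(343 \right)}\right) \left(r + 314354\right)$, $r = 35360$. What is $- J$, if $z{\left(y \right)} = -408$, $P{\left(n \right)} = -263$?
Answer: $234658094$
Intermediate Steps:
$J = -234658094$ ($J = \left(-408 - 263\right) \left(35360 + 314354\right) = \left(-671\right) 349714 = -234658094$)
$- J = \left(-1\right) \left(-234658094\right) = 234658094$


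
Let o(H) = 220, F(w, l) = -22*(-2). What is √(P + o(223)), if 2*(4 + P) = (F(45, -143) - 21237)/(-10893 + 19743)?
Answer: √672955239/1770 ≈ 14.656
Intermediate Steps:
F(w, l) = 44
P = -91993/17700 (P = -4 + ((44 - 21237)/(-10893 + 19743))/2 = -4 + (-21193/8850)/2 = -4 + (-21193*1/8850)/2 = -4 + (½)*(-21193/8850) = -4 - 21193/17700 = -91993/17700 ≈ -5.1973)
√(P + o(223)) = √(-91993/17700 + 220) = √(3802007/17700) = √672955239/1770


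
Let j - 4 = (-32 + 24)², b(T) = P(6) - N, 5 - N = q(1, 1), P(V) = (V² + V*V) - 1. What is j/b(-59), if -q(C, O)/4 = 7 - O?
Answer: 34/21 ≈ 1.6190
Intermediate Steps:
P(V) = -1 + 2*V² (P(V) = (V² + V²) - 1 = 2*V² - 1 = -1 + 2*V²)
q(C, O) = -28 + 4*O (q(C, O) = -4*(7 - O) = -28 + 4*O)
N = 29 (N = 5 - (-28 + 4*1) = 5 - (-28 + 4) = 5 - 1*(-24) = 5 + 24 = 29)
b(T) = 42 (b(T) = (-1 + 2*6²) - 1*29 = (-1 + 2*36) - 29 = (-1 + 72) - 29 = 71 - 29 = 42)
j = 68 (j = 4 + (-32 + 24)² = 4 + (-8)² = 4 + 64 = 68)
j/b(-59) = 68/42 = 68*(1/42) = 34/21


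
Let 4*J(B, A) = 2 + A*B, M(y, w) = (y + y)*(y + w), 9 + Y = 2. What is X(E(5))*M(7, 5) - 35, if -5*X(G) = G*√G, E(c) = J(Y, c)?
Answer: -35 + 693*I*√33/5 ≈ -35.0 + 796.2*I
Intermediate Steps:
Y = -7 (Y = -9 + 2 = -7)
M(y, w) = 2*y*(w + y) (M(y, w) = (2*y)*(w + y) = 2*y*(w + y))
J(B, A) = ½ + A*B/4 (J(B, A) = (2 + A*B)/4 = ½ + A*B/4)
E(c) = ½ - 7*c/4 (E(c) = ½ + (¼)*c*(-7) = ½ - 7*c/4)
X(G) = -G^(3/2)/5 (X(G) = -G*√G/5 = -G^(3/2)/5)
X(E(5))*M(7, 5) - 35 = (-(½ - 7/4*5)^(3/2)/5)*(2*7*(5 + 7)) - 35 = (-(½ - 35/4)^(3/2)/5)*(2*7*12) - 35 = -(-33)*I*√33/40*168 - 35 = (33*I*√33/40)*168 - 35 = 693*I*√33/5 - 35 = -35 + 693*I*√33/5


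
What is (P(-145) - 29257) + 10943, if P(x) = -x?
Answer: -18169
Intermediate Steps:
(P(-145) - 29257) + 10943 = (-1*(-145) - 29257) + 10943 = (145 - 29257) + 10943 = -29112 + 10943 = -18169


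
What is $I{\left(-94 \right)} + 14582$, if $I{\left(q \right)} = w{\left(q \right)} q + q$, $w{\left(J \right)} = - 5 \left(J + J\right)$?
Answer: $-73872$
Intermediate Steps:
$w{\left(J \right)} = - 10 J$ ($w{\left(J \right)} = - 5 \cdot 2 J = - 10 J$)
$I{\left(q \right)} = q - 10 q^{2}$ ($I{\left(q \right)} = - 10 q q + q = - 10 q^{2} + q = q - 10 q^{2}$)
$I{\left(-94 \right)} + 14582 = - 94 \left(1 - -940\right) + 14582 = - 94 \left(1 + 940\right) + 14582 = \left(-94\right) 941 + 14582 = -88454 + 14582 = -73872$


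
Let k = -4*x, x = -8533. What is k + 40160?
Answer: 74292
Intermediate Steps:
k = 34132 (k = -4*(-8533) = 34132)
k + 40160 = 34132 + 40160 = 74292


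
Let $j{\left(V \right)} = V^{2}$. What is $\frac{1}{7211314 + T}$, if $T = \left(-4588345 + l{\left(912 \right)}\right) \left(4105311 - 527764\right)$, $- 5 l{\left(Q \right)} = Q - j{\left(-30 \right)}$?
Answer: $- \frac{5}{82075106322569} \approx -6.092 \cdot 10^{-14}$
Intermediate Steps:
$l{\left(Q \right)} = 180 - \frac{Q}{5}$ ($l{\left(Q \right)} = - \frac{Q - \left(-30\right)^{2}}{5} = - \frac{Q - 900}{5} = - \frac{-900 + Q}{5} = 180 - \frac{Q}{5}$)
$T = - \frac{82075142379139}{5}$ ($T = \left(-4588345 + \left(180 - \frac{912}{5}\right)\right) \left(4105311 - 527764\right) = \left(-4588345 + \left(180 - \frac{912}{5}\right)\right) 3577547 = \left(-4588345 - \frac{12}{5}\right) 3577547 = \left(- \frac{22941737}{5}\right) 3577547 = - \frac{82075142379139}{5} \approx -1.6415 \cdot 10^{13}$)
$\frac{1}{7211314 + T} = \frac{1}{7211314 - \frac{82075142379139}{5}} = \frac{1}{- \frac{82075106322569}{5}} = - \frac{5}{82075106322569}$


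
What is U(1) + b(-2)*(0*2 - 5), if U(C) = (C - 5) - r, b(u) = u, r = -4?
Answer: 10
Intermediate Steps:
U(C) = -1 + C (U(C) = (C - 5) - 1*(-4) = (-5 + C) + 4 = -1 + C)
U(1) + b(-2)*(0*2 - 5) = (-1 + 1) - 2*(0*2 - 5) = 0 - 2*(0 - 5) = 0 - 2*(-5) = 0 + 10 = 10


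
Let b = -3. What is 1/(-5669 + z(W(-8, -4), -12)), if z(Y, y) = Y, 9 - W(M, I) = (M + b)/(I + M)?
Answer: -12/67931 ≈ -0.00017665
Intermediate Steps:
W(M, I) = 9 - (-3 + M)/(I + M) (W(M, I) = 9 - (M - 3)/(I + M) = 9 - (-3 + M)/(I + M))
1/(-5669 + z(W(-8, -4), -12)) = 1/(-5669 + (3 + 8*(-8) + 9*(-4))/(-4 - 8)) = 1/(-5669 + (3 - 64 - 36)/(-12)) = 1/(-5669 - 1/12*(-97)) = 1/(-5669 + 97/12) = 1/(-67931/12) = -12/67931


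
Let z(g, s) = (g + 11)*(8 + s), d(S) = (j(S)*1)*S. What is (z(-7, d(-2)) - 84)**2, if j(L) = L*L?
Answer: 7056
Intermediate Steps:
j(L) = L**2
d(S) = S**3 (d(S) = (S**2*1)*S = S**2*S = S**3)
z(g, s) = (8 + s)*(11 + g) (z(g, s) = (11 + g)*(8 + s) = (8 + s)*(11 + g))
(z(-7, d(-2)) - 84)**2 = ((88 + 8*(-7) + 11*(-2)**3 - 7*(-2)**3) - 84)**2 = ((88 - 56 + 11*(-8) - 7*(-8)) - 84)**2 = ((88 - 56 - 88 + 56) - 84)**2 = (0 - 84)**2 = (-84)**2 = 7056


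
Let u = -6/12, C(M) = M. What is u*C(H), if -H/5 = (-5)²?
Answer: 125/2 ≈ 62.500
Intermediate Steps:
H = -125 (H = -5*(-5)² = -5*25 = -125)
u = -½ (u = -6*1/12 = -½ ≈ -0.50000)
u*C(H) = -½*(-125) = 125/2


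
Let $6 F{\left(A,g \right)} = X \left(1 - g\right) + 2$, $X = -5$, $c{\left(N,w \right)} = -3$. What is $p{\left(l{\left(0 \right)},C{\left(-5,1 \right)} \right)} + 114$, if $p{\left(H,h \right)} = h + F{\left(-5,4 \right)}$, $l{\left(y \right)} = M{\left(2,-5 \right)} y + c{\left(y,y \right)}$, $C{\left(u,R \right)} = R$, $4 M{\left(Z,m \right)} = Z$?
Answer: $\frac{707}{6} \approx 117.83$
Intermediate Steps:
$M{\left(Z,m \right)} = \frac{Z}{4}$
$F{\left(A,g \right)} = - \frac{1}{2} + \frac{5 g}{6}$ ($F{\left(A,g \right)} = \frac{- 5 \left(1 - g\right) + 2}{6} = \frac{\left(-5 + 5 g\right) + 2}{6} = \frac{-3 + 5 g}{6} = - \frac{1}{2} + \frac{5 g}{6}$)
$l{\left(y \right)} = -3 + \frac{y}{2}$ ($l{\left(y \right)} = \frac{1}{4} \cdot 2 y - 3 = \frac{y}{2} - 3 = -3 + \frac{y}{2}$)
$p{\left(H,h \right)} = \frac{17}{6} + h$ ($p{\left(H,h \right)} = h + \left(- \frac{1}{2} + \frac{5}{6} \cdot 4\right) = h + \left(- \frac{1}{2} + \frac{10}{3}\right) = h + \frac{17}{6} = \frac{17}{6} + h$)
$p{\left(l{\left(0 \right)},C{\left(-5,1 \right)} \right)} + 114 = \left(\frac{17}{6} + 1\right) + 114 = \frac{23}{6} + 114 = \frac{707}{6}$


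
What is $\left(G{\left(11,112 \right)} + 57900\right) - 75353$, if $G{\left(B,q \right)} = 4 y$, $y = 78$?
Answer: $-17141$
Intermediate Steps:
$G{\left(B,q \right)} = 312$ ($G{\left(B,q \right)} = 4 \cdot 78 = 312$)
$\left(G{\left(11,112 \right)} + 57900\right) - 75353 = \left(312 + 57900\right) - 75353 = 58212 - 75353 = -17141$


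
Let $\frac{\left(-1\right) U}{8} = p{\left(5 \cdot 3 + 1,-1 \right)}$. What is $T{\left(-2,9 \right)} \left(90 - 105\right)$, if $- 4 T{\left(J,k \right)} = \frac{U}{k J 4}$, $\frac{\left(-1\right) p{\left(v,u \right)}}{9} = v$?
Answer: $-60$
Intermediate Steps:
$p{\left(v,u \right)} = - 9 v$
$U = 1152$ ($U = - 8 \left(- 9 \left(5 \cdot 3 + 1\right)\right) = - 8 \left(- 9 \left(15 + 1\right)\right) = - 8 \left(\left(-9\right) 16\right) = \left(-8\right) \left(-144\right) = 1152$)
$T{\left(J,k \right)} = - \frac{72}{J k}$ ($T{\left(J,k \right)} = - \frac{1152 \frac{1}{k J 4}}{4} = - \frac{1152 \frac{1}{J k 4}}{4} = - \frac{1152 \frac{1}{4 J k}}{4} = - \frac{288 \frac{1}{J} \frac{1}{k}}{4} = - \frac{72}{J k}$)
$T{\left(-2,9 \right)} \left(90 - 105\right) = - \frac{72}{\left(-2\right) 9} \left(90 - 105\right) = \left(-72\right) \left(- \frac{1}{2}\right) \frac{1}{9} \left(-15\right) = 4 \left(-15\right) = -60$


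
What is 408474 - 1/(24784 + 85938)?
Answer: 45227058227/110722 ≈ 4.0847e+5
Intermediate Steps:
408474 - 1/(24784 + 85938) = 408474 - 1/110722 = 45227058227/110722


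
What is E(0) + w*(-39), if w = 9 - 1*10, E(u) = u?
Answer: 39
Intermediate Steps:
w = -1 (w = 9 - 10 = -1)
E(0) + w*(-39) = 0 - 1*(-39) = 0 + 39 = 39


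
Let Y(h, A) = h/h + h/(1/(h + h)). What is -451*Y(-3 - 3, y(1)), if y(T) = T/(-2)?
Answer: -32923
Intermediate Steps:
y(T) = -T/2 (y(T) = T*(-½) = -T/2)
Y(h, A) = 1 + 2*h² (Y(h, A) = 1 + h/(1/(2*h)) = 1 + h/((1/(2*h))) = 1 + h*(2*h) = 1 + 2*h²)
-451*Y(-3 - 3, y(1)) = -451*(1 + 2*(-3 - 3)²) = -451*(1 + 2*(-6)²) = -451*(1 + 2*36) = -451*(1 + 72) = -451*73 = -32923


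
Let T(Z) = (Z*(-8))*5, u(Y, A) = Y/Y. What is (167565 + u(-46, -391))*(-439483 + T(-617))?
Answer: -69506879498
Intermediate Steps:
u(Y, A) = 1
T(Z) = -40*Z (T(Z) = -8*Z*5 = -40*Z)
(167565 + u(-46, -391))*(-439483 + T(-617)) = (167565 + 1)*(-439483 - 40*(-617)) = 167566*(-439483 + 24680) = 167566*(-414803) = -69506879498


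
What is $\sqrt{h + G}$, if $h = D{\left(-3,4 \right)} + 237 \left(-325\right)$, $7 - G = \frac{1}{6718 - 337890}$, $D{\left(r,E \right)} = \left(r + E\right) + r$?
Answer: $\frac{i \sqrt{2111790075877127}}{165586} \approx 277.52 i$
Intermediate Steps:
$D{\left(r,E \right)} = E + 2 r$ ($D{\left(r,E \right)} = \left(E + r\right) + r = E + 2 r$)
$G = \frac{2318205}{331172}$ ($G = 7 - \frac{1}{6718 - 337890} = 7 - \frac{1}{-331172} = 7 - - \frac{1}{331172} = 7 + \frac{1}{331172} = \frac{2318205}{331172} \approx 7.0$)
$h = -77027$ ($h = \left(4 + 2 \left(-3\right)\right) + 237 \left(-325\right) = \left(4 - 6\right) - 77025 = -2 - 77025 = -77027$)
$\sqrt{h + G} = \sqrt{-77027 + \frac{2318205}{331172}} = \sqrt{- \frac{25506867439}{331172}} = \frac{i \sqrt{2111790075877127}}{165586}$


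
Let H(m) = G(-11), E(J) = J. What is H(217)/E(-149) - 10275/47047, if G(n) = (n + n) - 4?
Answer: -307753/7010003 ≈ -0.043902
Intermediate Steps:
G(n) = -4 + 2*n (G(n) = 2*n - 4 = -4 + 2*n)
H(m) = -26 (H(m) = -4 + 2*(-11) = -4 - 22 = -26)
H(217)/E(-149) - 10275/47047 = -26/(-149) - 10275/47047 = -26*(-1/149) - 10275*1/47047 = 26/149 - 10275/47047 = -307753/7010003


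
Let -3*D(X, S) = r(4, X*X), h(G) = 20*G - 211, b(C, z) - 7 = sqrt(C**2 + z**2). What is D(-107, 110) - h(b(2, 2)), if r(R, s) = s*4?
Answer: -45583/3 - 40*sqrt(2) ≈ -15251.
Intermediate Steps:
b(C, z) = 7 + sqrt(C**2 + z**2)
h(G) = -211 + 20*G
r(R, s) = 4*s
D(X, S) = -4*X**2/3 (D(X, S) = -4*X*X/3 = -4*X**2/3)
D(-107, 110) - h(b(2, 2)) = -4/3*(-107)**2 - (-211 + 20*(7 + sqrt(2**2 + 2**2))) = -4/3*11449 - (-211 + 20*(7 + sqrt(4 + 4))) = -45796/3 - (-211 + 20*(7 + sqrt(8))) = -45796/3 - (-211 + 20*(7 + 2*sqrt(2))) = -45796/3 - (-211 + (140 + 40*sqrt(2))) = -45796/3 - (-71 + 40*sqrt(2)) = -45796/3 + (71 - 40*sqrt(2)) = -45583/3 - 40*sqrt(2)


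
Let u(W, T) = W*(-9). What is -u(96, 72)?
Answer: 864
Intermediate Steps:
u(W, T) = -9*W
-u(96, 72) = -(-9)*96 = -1*(-864) = 864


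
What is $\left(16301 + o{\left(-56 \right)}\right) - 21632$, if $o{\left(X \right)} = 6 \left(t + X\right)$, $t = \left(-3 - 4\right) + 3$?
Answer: $-5691$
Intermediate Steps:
$t = -4$ ($t = -7 + 3 = -4$)
$o{\left(X \right)} = -24 + 6 X$ ($o{\left(X \right)} = 6 \left(-4 + X\right) = -24 + 6 X$)
$\left(16301 + o{\left(-56 \right)}\right) - 21632 = \left(16301 + \left(-24 + 6 \left(-56\right)\right)\right) - 21632 = \left(16301 - 360\right) - 21632 = 15941 - 21632 = -5691$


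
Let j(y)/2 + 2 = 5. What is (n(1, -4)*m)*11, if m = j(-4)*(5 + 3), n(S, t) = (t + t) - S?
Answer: -4752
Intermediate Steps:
j(y) = 6 (j(y) = -4 + 2*5 = -4 + 10 = 6)
n(S, t) = -S + 2*t (n(S, t) = 2*t - S = -S + 2*t)
m = 48 (m = 6*(5 + 3) = 6*8 = 48)
(n(1, -4)*m)*11 = ((-1*1 + 2*(-4))*48)*11 = ((-1 - 8)*48)*11 = -9*48*11 = -432*11 = -4752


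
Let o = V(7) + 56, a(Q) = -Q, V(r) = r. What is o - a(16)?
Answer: 79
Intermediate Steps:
o = 63 (o = 7 + 56 = 63)
o - a(16) = 63 - (-1)*16 = 63 - 1*(-16) = 63 + 16 = 79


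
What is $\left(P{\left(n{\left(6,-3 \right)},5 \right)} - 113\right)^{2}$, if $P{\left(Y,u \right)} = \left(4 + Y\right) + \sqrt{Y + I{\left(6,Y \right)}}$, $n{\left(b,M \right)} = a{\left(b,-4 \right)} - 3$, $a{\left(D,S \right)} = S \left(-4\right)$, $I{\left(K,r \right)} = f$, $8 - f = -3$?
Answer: $9240 - 384 \sqrt{6} \approx 8299.4$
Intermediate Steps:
$f = 11$ ($f = 8 - -3 = 8 + 3 = 11$)
$I{\left(K,r \right)} = 11$
$a{\left(D,S \right)} = - 4 S$
$n{\left(b,M \right)} = 13$ ($n{\left(b,M \right)} = \left(-4\right) \left(-4\right) - 3 = 16 - 3 = 13$)
$P{\left(Y,u \right)} = 4 + Y + \sqrt{11 + Y}$ ($P{\left(Y,u \right)} = \left(4 + Y\right) + \sqrt{Y + 11} = \left(4 + Y\right) + \sqrt{11 + Y} = 4 + Y + \sqrt{11 + Y}$)
$\left(P{\left(n{\left(6,-3 \right)},5 \right)} - 113\right)^{2} = \left(\left(4 + 13 + \sqrt{11 + 13}\right) - 113\right)^{2} = \left(\left(4 + 13 + \sqrt{24}\right) - 113\right)^{2} = \left(\left(4 + 13 + 2 \sqrt{6}\right) - 113\right)^{2} = \left(\left(17 + 2 \sqrt{6}\right) - 113\right)^{2} = \left(-96 + 2 \sqrt{6}\right)^{2}$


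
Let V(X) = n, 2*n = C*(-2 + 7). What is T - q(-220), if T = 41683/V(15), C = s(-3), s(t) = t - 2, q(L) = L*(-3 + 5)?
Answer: -72366/25 ≈ -2894.6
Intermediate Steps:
q(L) = 2*L (q(L) = L*2 = 2*L)
s(t) = -2 + t
C = -5 (C = -2 - 3 = -5)
n = -25/2 (n = (-5*(-2 + 7))/2 = (-5*5)/2 = (½)*(-25) = -25/2 ≈ -12.500)
V(X) = -25/2
T = -83366/25 (T = 41683/(-25/2) = 41683*(-2/25) = -83366/25 ≈ -3334.6)
T - q(-220) = -83366/25 - 2*(-220) = -83366/25 - 1*(-440) = -83366/25 + 440 = -72366/25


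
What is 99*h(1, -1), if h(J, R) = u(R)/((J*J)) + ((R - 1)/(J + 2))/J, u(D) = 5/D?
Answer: -561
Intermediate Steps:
h(J, R) = 5/(J**2*R) + (-1 + R)/(J*(2 + J)) (h(J, R) = (5/R)/((J*J)) + ((R - 1)/(J + 2))/J = (5/R)/(J**2) + ((-1 + R)/(2 + J))/J = (5/R)/J**2 + ((-1 + R)/(2 + J))/J = 5/(J**2*R) + (-1 + R)/(J*(2 + J)))
99*h(1, -1) = 99*((10 + 5*1 + 1*(-1)*(-1 - 1))/(1**2*(-1)*(2 + 1))) = 99*(1*(-1)*(10 + 5 + 1*(-1)*(-2))/3) = 99*(1*(-1)*(1/3)*(10 + 5 + 2)) = 99*(1*(-1)*(1/3)*17) = 99*(-17/3) = -561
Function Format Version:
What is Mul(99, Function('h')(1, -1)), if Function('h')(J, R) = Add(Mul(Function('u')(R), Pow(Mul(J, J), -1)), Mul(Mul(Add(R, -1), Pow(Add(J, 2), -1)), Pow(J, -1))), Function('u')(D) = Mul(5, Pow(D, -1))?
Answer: -561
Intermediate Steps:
Function('h')(J, R) = Add(Mul(5, Pow(J, -2), Pow(R, -1)), Mul(Pow(J, -1), Pow(Add(2, J), -1), Add(-1, R))) (Function('h')(J, R) = Add(Mul(Mul(5, Pow(R, -1)), Pow(Mul(J, J), -1)), Mul(Mul(Add(R, -1), Pow(Add(J, 2), -1)), Pow(J, -1))) = Add(Mul(Mul(5, Pow(R, -1)), Pow(Pow(J, 2), -1)), Mul(Mul(Add(-1, R), Pow(Add(2, J), -1)), Pow(J, -1))) = Add(Mul(Mul(5, Pow(R, -1)), Pow(J, -2)), Mul(Mul(Pow(Add(2, J), -1), Add(-1, R)), Pow(J, -1))) = Add(Mul(5, Pow(J, -2), Pow(R, -1)), Mul(Pow(J, -1), Pow(Add(2, J), -1), Add(-1, R))))
Mul(99, Function('h')(1, -1)) = Mul(99, Mul(Pow(1, -2), Pow(-1, -1), Pow(Add(2, 1), -1), Add(10, Mul(5, 1), Mul(1, -1, Add(-1, -1))))) = Mul(99, Mul(1, -1, Pow(3, -1), Add(10, 5, Mul(1, -1, -2)))) = Mul(99, Mul(1, -1, Rational(1, 3), Add(10, 5, 2))) = Mul(99, Mul(1, -1, Rational(1, 3), 17)) = Mul(99, Rational(-17, 3)) = -561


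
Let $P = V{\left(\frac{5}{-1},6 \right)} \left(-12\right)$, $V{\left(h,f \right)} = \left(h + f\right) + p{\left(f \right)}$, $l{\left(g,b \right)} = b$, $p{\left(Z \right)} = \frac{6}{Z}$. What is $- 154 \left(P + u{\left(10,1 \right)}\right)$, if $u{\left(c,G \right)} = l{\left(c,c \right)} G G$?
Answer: $2156$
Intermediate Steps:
$V{\left(h,f \right)} = f + h + \frac{6}{f}$ ($V{\left(h,f \right)} = \left(h + f\right) + \frac{6}{f} = \left(f + h\right) + \frac{6}{f} = f + h + \frac{6}{f}$)
$u{\left(c,G \right)} = c G^{2}$ ($u{\left(c,G \right)} = c G G = G c G = c G^{2}$)
$P = -24$ ($P = \left(6 + \frac{5}{-1} + \frac{6}{6}\right) \left(-12\right) = \left(6 + 5 \left(-1\right) + 6 \cdot \frac{1}{6}\right) \left(-12\right) = \left(6 - 5 + 1\right) \left(-12\right) = 2 \left(-12\right) = -24$)
$- 154 \left(P + u{\left(10,1 \right)}\right) = - 154 \left(-24 + 10 \cdot 1^{2}\right) = - 154 \left(-24 + 10 \cdot 1\right) = - 154 \left(-24 + 10\right) = \left(-154\right) \left(-14\right) = 2156$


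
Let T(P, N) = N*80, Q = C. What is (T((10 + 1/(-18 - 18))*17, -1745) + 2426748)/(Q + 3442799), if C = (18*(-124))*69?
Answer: 2287148/3288791 ≈ 0.69544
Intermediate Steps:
C = -154008 (C = -2232*69 = -154008)
Q = -154008
T(P, N) = 80*N
(T((10 + 1/(-18 - 18))*17, -1745) + 2426748)/(Q + 3442799) = (80*(-1745) + 2426748)/(-154008 + 3442799) = (-139600 + 2426748)/3288791 = 2287148*(1/3288791) = 2287148/3288791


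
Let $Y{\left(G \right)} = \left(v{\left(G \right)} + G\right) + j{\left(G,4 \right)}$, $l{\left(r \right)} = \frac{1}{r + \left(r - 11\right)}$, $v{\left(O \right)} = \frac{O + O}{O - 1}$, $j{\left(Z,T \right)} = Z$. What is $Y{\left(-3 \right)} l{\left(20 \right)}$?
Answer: $- \frac{9}{58} \approx -0.15517$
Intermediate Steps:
$v{\left(O \right)} = \frac{2 O}{-1 + O}$
$l{\left(r \right)} = \frac{1}{-11 + 2 r}$ ($l{\left(r \right)} = \frac{1}{r + \left(-11 + r\right)} = \frac{1}{-11 + 2 r}$)
$Y{\left(G \right)} = 2 G + \frac{2 G}{-1 + G}$ ($Y{\left(G \right)} = \left(\frac{2 G}{-1 + G} + G\right) + G = \left(G + \frac{2 G}{-1 + G}\right) + G = 2 G + \frac{2 G}{-1 + G}$)
$Y{\left(-3 \right)} l{\left(20 \right)} = \frac{2 \left(-3\right)^{2} \frac{1}{-1 - 3}}{-11 + 2 \cdot 20} = \frac{2 \cdot 9 \frac{1}{-4}}{-11 + 40} = \frac{2 \cdot 9 \left(- \frac{1}{4}\right)}{29} = \left(- \frac{9}{2}\right) \frac{1}{29} = - \frac{9}{58}$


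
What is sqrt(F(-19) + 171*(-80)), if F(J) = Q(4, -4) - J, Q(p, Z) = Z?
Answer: I*sqrt(13665) ≈ 116.9*I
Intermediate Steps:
F(J) = -4 - J
sqrt(F(-19) + 171*(-80)) = sqrt((-4 - 1*(-19)) + 171*(-80)) = sqrt((-4 + 19) - 13680) = sqrt(15 - 13680) = sqrt(-13665) = I*sqrt(13665)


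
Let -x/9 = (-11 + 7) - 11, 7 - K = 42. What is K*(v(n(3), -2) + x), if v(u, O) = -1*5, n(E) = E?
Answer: -4550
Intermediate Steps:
v(u, O) = -5
K = -35 (K = 7 - 1*42 = 7 - 42 = -35)
x = 135 (x = -9*((-11 + 7) - 11) = -9*(-4 - 11) = -9*(-15) = 135)
K*(v(n(3), -2) + x) = -35*(-5 + 135) = -35*130 = -4550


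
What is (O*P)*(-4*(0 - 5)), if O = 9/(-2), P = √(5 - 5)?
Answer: 0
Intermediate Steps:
P = 0 (P = √0 = 0)
O = -9/2 (O = 9*(-½) = -9/2 ≈ -4.5000)
(O*P)*(-4*(0 - 5)) = (-9/2*0)*(-4*(0 - 5)) = 0*(-4*(-5)) = 0*20 = 0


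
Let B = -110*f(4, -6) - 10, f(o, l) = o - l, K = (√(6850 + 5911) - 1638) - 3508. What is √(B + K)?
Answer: √(-6256 + √12761) ≈ 78.378*I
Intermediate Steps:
K = -5146 + √12761 (K = (√12761 - 1638) - 3508 = (-1638 + √12761) - 3508 = -5146 + √12761 ≈ -5033.0)
B = -1110 (B = -110*(4 - 1*(-6)) - 10 = -110*(4 + 6) - 10 = -110*10 - 10 = -1100 - 10 = -1110)
√(B + K) = √(-1110 + (-5146 + √12761)) = √(-6256 + √12761)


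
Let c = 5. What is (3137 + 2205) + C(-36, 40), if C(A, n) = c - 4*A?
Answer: 5491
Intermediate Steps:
C(A, n) = 5 - 4*A
(3137 + 2205) + C(-36, 40) = (3137 + 2205) + (5 - 4*(-36)) = 5342 + (5 + 144) = 5342 + 149 = 5491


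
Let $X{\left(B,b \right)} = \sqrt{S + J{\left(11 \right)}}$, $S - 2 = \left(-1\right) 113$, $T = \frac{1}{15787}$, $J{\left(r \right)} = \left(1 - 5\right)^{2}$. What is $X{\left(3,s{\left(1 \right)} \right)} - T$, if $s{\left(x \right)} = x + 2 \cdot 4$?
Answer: $- \frac{1}{15787} + i \sqrt{95} \approx -6.3343 \cdot 10^{-5} + 9.7468 i$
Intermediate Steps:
$J{\left(r \right)} = 16$ ($J{\left(r \right)} = \left(-4\right)^{2} = 16$)
$T = \frac{1}{15787} \approx 6.3343 \cdot 10^{-5}$
$S = -111$ ($S = 2 - 113 = -111$)
$s{\left(x \right)} = 8 + x$ ($s{\left(x \right)} = x + 8 = 8 + x$)
$X{\left(B,b \right)} = i \sqrt{95}$ ($X{\left(B,b \right)} = \sqrt{-111 + 16} = \sqrt{-95} = i \sqrt{95}$)
$X{\left(3,s{\left(1 \right)} \right)} - T = i \sqrt{95} - \frac{1}{15787} = - \frac{1}{15787} + i \sqrt{95}$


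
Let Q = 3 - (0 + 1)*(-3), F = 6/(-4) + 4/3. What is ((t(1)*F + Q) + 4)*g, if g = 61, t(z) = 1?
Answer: 3599/6 ≈ 599.83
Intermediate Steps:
F = -1/6 (F = 6*(-1/4) + 4*(1/3) = -3/2 + 4/3 = -1/6 ≈ -0.16667)
Q = 6 (Q = 3 - (-3) = 3 - 1*(-3) = 3 + 3 = 6)
((t(1)*F + Q) + 4)*g = ((1*(-1/6) + 6) + 4)*61 = ((-1/6 + 6) + 4)*61 = (35/6 + 4)*61 = (59/6)*61 = 3599/6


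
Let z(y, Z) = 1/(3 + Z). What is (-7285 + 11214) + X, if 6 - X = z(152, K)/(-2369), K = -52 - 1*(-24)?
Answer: 233050374/59225 ≈ 3935.0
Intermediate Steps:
K = -28 (K = -52 + 24 = -28)
X = 355349/59225 (X = 6 - 1/((3 - 28)*(-2369)) = 6 - (-1)/((-25)*2369) = 6 - (-1)*(-1)/(25*2369) = 6 - 1*1/59225 = 6 - 1/59225 = 355349/59225 ≈ 6.0000)
(-7285 + 11214) + X = (-7285 + 11214) + 355349/59225 = 3929 + 355349/59225 = 233050374/59225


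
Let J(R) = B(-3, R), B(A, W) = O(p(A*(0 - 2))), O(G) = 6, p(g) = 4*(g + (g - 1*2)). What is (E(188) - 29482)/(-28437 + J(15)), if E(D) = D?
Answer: 29294/28431 ≈ 1.0304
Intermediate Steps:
p(g) = -8 + 8*g (p(g) = 4*(g + (g - 2)) = 4*(g + (-2 + g)) = 4*(-2 + 2*g) = -8 + 8*g)
B(A, W) = 6
J(R) = 6
(E(188) - 29482)/(-28437 + J(15)) = (188 - 29482)/(-28437 + 6) = -29294/(-28431) = -29294*(-1/28431) = 29294/28431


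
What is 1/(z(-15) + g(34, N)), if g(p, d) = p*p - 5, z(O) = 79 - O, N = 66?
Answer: 1/1245 ≈ 0.00080321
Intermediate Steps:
g(p, d) = -5 + p² (g(p, d) = p² - 5 = -5 + p²)
1/(z(-15) + g(34, N)) = 1/((79 - 1*(-15)) + (-5 + 34²)) = 1/((79 + 15) + (-5 + 1156)) = 1/(94 + 1151) = 1/1245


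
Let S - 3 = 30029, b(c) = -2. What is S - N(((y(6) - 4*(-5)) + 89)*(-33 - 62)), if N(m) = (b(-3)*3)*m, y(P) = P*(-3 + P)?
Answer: -42358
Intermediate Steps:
N(m) = -6*m (N(m) = (-2*3)*m = -6*m)
S = 30032 (S = 3 + 30029 = 30032)
S - N(((y(6) - 4*(-5)) + 89)*(-33 - 62)) = 30032 - (-6)*((6*(-3 + 6) - 4*(-5)) + 89)*(-33 - 62) = 30032 - (-6)*((6*3 + 20) + 89)*(-95) = 30032 - (-6)*((18 + 20) + 89)*(-95) = 30032 - (-6)*(38 + 89)*(-95) = 30032 - (-6)*127*(-95) = 30032 - (-6)*(-12065) = 30032 - 1*72390 = 30032 - 72390 = -42358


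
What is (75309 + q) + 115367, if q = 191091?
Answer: 381767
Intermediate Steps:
(75309 + q) + 115367 = (75309 + 191091) + 115367 = 266400 + 115367 = 381767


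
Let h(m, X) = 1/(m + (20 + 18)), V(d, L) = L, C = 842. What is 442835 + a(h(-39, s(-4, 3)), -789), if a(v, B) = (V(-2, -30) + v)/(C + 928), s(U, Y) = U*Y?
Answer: 783817919/1770 ≈ 4.4284e+5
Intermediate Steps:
h(m, X) = 1/(38 + m) (h(m, X) = 1/(m + 38) = 1/(38 + m))
a(v, B) = -1/59 + v/1770 (a(v, B) = (-30 + v)/(842 + 928) = (-30 + v)/1770 = (-30 + v)*(1/1770) = -1/59 + v/1770)
442835 + a(h(-39, s(-4, 3)), -789) = 442835 + (-1/59 + 1/(1770*(38 - 39))) = 442835 + (-1/59 + (1/1770)/(-1)) = 442835 + (-1/59 + (1/1770)*(-1)) = 442835 + (-1/59 - 1/1770) = 442835 - 31/1770 = 783817919/1770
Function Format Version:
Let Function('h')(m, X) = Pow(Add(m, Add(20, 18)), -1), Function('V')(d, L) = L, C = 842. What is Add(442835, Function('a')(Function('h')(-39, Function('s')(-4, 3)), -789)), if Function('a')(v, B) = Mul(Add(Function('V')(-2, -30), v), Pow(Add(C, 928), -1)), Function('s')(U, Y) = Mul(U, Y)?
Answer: Rational(783817919, 1770) ≈ 4.4284e+5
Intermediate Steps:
Function('h')(m, X) = Pow(Add(38, m), -1) (Function('h')(m, X) = Pow(Add(m, 38), -1) = Pow(Add(38, m), -1))
Function('a')(v, B) = Add(Rational(-1, 59), Mul(Rational(1, 1770), v)) (Function('a')(v, B) = Mul(Add(-30, v), Pow(Add(842, 928), -1)) = Mul(Add(-30, v), Pow(1770, -1)) = Mul(Add(-30, v), Rational(1, 1770)) = Add(Rational(-1, 59), Mul(Rational(1, 1770), v)))
Add(442835, Function('a')(Function('h')(-39, Function('s')(-4, 3)), -789)) = Add(442835, Add(Rational(-1, 59), Mul(Rational(1, 1770), Pow(Add(38, -39), -1)))) = Add(442835, Add(Rational(-1, 59), Mul(Rational(1, 1770), Pow(-1, -1)))) = Add(442835, Add(Rational(-1, 59), Mul(Rational(1, 1770), -1))) = Add(442835, Add(Rational(-1, 59), Rational(-1, 1770))) = Add(442835, Rational(-31, 1770)) = Rational(783817919, 1770)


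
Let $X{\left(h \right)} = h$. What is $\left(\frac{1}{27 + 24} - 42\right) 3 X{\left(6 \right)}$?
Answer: $- \frac{12846}{17} \approx -755.65$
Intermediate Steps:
$\left(\frac{1}{27 + 24} - 42\right) 3 X{\left(6 \right)} = \left(\frac{1}{27 + 24} - 42\right) 3 \cdot 6 = \left(\frac{1}{51} - 42\right) 18 = \left(- \frac{2141}{51}\right) 18 = - \frac{12846}{17}$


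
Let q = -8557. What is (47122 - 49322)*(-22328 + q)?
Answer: 67947000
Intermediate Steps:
(47122 - 49322)*(-22328 + q) = (47122 - 49322)*(-22328 - 8557) = -2200*(-30885) = 67947000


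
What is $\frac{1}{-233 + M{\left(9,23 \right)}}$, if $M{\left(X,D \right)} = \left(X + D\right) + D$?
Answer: $- \frac{1}{178} \approx -0.005618$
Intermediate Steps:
$M{\left(X,D \right)} = X + 2 D$ ($M{\left(X,D \right)} = \left(D + X\right) + D = X + 2 D$)
$\frac{1}{-233 + M{\left(9,23 \right)}} = \frac{1}{-233 + \left(9 + 2 \cdot 23\right)} = \frac{1}{-233 + \left(9 + 46\right)} = \frac{1}{-233 + 55} = \frac{1}{-178} = - \frac{1}{178}$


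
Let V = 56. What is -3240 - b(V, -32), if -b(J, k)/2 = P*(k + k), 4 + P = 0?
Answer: -2728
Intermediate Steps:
P = -4 (P = -4 + 0 = -4)
b(J, k) = 16*k (b(J, k) = -(-8)*(k + k) = -(-8)*2*k = -(-16)*k = 16*k)
-3240 - b(V, -32) = -3240 - 16*(-32) = -3240 - 1*(-512) = -3240 + 512 = -2728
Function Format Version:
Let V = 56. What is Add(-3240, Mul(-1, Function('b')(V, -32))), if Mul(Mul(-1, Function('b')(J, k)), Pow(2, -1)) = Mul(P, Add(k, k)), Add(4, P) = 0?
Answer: -2728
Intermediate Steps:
P = -4 (P = Add(-4, 0) = -4)
Function('b')(J, k) = Mul(16, k) (Function('b')(J, k) = Mul(-2, Mul(-4, Add(k, k))) = Mul(-2, Mul(-4, Mul(2, k))) = Mul(-2, Mul(-8, k)) = Mul(16, k))
Add(-3240, Mul(-1, Function('b')(V, -32))) = Add(-3240, Mul(-1, Mul(16, -32))) = Add(-3240, Mul(-1, -512)) = Add(-3240, 512) = -2728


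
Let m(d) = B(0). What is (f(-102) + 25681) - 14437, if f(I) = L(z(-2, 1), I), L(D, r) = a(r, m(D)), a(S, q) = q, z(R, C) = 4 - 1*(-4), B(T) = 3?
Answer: 11247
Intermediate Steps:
m(d) = 3
z(R, C) = 8 (z(R, C) = 4 + 4 = 8)
L(D, r) = 3
f(I) = 3
(f(-102) + 25681) - 14437 = (3 + 25681) - 14437 = 25684 - 14437 = 11247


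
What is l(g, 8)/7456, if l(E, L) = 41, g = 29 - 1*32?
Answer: 41/7456 ≈ 0.0054989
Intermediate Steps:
g = -3 (g = 29 - 32 = -3)
l(g, 8)/7456 = 41/7456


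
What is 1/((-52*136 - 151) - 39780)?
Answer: -1/47003 ≈ -2.1275e-5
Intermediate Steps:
1/((-52*136 - 151) - 39780) = 1/((-7072 - 151) - 39780) = 1/(-7223 - 39780) = 1/(-47003) = -1/47003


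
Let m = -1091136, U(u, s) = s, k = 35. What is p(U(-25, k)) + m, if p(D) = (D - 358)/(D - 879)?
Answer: -920918461/844 ≈ -1.0911e+6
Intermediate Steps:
p(D) = (-358 + D)/(-879 + D)
p(U(-25, k)) + m = (-358 + 35)/(-879 + 35) - 1091136 = -323/(-844) - 1091136 = -1/844*(-323) - 1091136 = 323/844 - 1091136 = -920918461/844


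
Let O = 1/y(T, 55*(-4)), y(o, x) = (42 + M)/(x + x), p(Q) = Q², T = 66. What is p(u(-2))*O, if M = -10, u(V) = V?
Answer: -55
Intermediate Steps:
y(o, x) = 16/x (y(o, x) = (42 - 10)/(x + x) = 32/((2*x)) = 32*(1/(2*x)) = 16/x)
O = -55/4 (O = 1/(16/((55*(-4)))) = 1/(16/(-220)) = 1/(16*(-1/220)) = 1/(-4/55) = -55/4 ≈ -13.750)
p(u(-2))*O = (-2)²*(-55/4) = 4*(-55/4) = -55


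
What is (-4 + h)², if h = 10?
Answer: 36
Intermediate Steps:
(-4 + h)² = (-4 + 10)² = 6² = 36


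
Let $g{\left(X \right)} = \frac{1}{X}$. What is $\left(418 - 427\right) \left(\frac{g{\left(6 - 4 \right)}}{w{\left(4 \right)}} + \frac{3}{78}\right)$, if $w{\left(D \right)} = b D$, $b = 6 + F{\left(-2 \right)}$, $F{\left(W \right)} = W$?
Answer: $- \frac{261}{416} \approx -0.6274$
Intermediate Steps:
$b = 4$ ($b = 6 - 2 = 4$)
$w{\left(D \right)} = 4 D$
$\left(418 - 427\right) \left(\frac{g{\left(6 - 4 \right)}}{w{\left(4 \right)}} + \frac{3}{78}\right) = \left(418 - 427\right) \left(\frac{1}{\left(6 - 4\right) 4 \cdot 4} + \frac{3}{78}\right) = - 9 \left(\frac{1}{\left(6 - 4\right) 16} + 3 \cdot \frac{1}{78}\right) = - 9 \left(\frac{1}{2} \cdot \frac{1}{16} + \frac{1}{26}\right) = - 9 \left(\frac{1}{32} + \frac{1}{26}\right) = \left(-9\right) \frac{29}{416} = - \frac{261}{416}$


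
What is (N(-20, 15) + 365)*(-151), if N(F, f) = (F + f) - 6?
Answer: -53454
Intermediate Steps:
N(F, f) = -6 + F + f
(N(-20, 15) + 365)*(-151) = ((-6 - 20 + 15) + 365)*(-151) = (-11 + 365)*(-151) = 354*(-151) = -53454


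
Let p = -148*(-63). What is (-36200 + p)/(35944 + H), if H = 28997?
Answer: -26876/64941 ≈ -0.41385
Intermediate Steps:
p = 9324
(-36200 + p)/(35944 + H) = (-36200 + 9324)/(35944 + 28997) = -26876/64941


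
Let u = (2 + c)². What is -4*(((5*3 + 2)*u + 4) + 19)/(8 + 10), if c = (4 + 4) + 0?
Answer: -3446/9 ≈ -382.89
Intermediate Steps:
c = 8 (c = 8 + 0 = 8)
u = 100 (u = (2 + 8)² = 10² = 100)
-4*(((5*3 + 2)*u + 4) + 19)/(8 + 10) = -4*(((5*3 + 2)*100 + 4) + 19)/(8 + 10) = -4*(((15 + 2)*100 + 4) + 19)/18 = -4*((17*100 + 4) + 19)/18 = -4*((1700 + 4) + 19)/18 = -4*(1704 + 19)/18 = -6892/18 = -4*1723/18 = -3446/9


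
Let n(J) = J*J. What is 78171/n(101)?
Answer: 78171/10201 ≈ 7.6631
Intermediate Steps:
n(J) = J²
78171/n(101) = 78171/(101²) = 78171/10201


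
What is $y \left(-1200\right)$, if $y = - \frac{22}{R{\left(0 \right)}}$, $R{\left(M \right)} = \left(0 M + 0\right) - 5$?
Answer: $-5280$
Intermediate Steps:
$R{\left(M \right)} = -5$ ($R{\left(M \right)} = \left(0 + 0\right) - 5 = 0 - 5 = -5$)
$y = \frac{22}{5}$ ($y = - \frac{22}{-5} = \left(-22\right) \left(- \frac{1}{5}\right) = \frac{22}{5} \approx 4.4$)
$y \left(-1200\right) = \frac{22}{5} \left(-1200\right) = -5280$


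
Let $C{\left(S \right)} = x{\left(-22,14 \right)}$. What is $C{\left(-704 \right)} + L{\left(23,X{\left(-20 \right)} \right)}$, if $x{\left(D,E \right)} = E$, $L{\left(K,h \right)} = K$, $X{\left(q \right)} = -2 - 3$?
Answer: $37$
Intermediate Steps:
$X{\left(q \right)} = -5$ ($X{\left(q \right)} = -2 - 3 = -5$)
$C{\left(S \right)} = 14$
$C{\left(-704 \right)} + L{\left(23,X{\left(-20 \right)} \right)} = 14 + 23 = 37$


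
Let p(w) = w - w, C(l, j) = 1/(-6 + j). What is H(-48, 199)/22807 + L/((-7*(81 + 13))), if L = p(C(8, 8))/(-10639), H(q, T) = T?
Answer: 199/22807 ≈ 0.0087254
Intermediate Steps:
p(w) = 0
L = 0 (L = 0/(-10639) = 0*(-1/10639) = 0)
H(-48, 199)/22807 + L/((-7*(81 + 13))) = 199/22807 + 0/((-7*(81 + 13))) = 199*(1/22807) + 0/((-7*94)) = 199/22807 + 0/((-1*658)) = 199/22807 + 0/(-658) = 199/22807 + 0*(-1/658) = 199/22807 + 0 = 199/22807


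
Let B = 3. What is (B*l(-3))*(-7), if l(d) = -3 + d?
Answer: 126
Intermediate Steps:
(B*l(-3))*(-7) = (3*(-3 - 3))*(-7) = (3*(-6))*(-7) = -18*(-7) = 126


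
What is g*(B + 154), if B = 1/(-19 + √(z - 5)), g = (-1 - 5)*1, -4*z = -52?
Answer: -326058/353 + 12*√2/353 ≈ -923.63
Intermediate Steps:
z = 13 (z = -¼*(-52) = 13)
g = -6 (g = -6*1 = -6)
B = 1/(-19 + 2*√2) (B = 1/(-19 + √(13 - 5)) = 1/(-19 + √8) = 1/(-19 + 2*√2) ≈ -0.061837)
g*(B + 154) = -6*((-19/353 - 2*√2/353) + 154) = -6*(54343/353 - 2*√2/353) = -326058/353 + 12*√2/353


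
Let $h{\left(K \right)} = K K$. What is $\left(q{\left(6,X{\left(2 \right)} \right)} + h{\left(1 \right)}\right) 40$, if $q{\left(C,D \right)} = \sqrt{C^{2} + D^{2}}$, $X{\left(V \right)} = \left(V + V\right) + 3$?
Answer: $40 + 40 \sqrt{85} \approx 408.78$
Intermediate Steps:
$X{\left(V \right)} = 3 + 2 V$ ($X{\left(V \right)} = 2 V + 3 = 3 + 2 V$)
$h{\left(K \right)} = K^{2}$
$\left(q{\left(6,X{\left(2 \right)} \right)} + h{\left(1 \right)}\right) 40 = \left(\sqrt{6^{2} + \left(3 + 2 \cdot 2\right)^{2}} + 1^{2}\right) 40 = \left(\sqrt{36 + \left(3 + 4\right)^{2}} + 1\right) 40 = \left(\sqrt{36 + 7^{2}} + 1\right) 40 = \left(\sqrt{36 + 49} + 1\right) 40 = \left(\sqrt{85} + 1\right) 40 = \left(1 + \sqrt{85}\right) 40 = 40 + 40 \sqrt{85}$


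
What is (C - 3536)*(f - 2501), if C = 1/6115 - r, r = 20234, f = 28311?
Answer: -750315019938/1223 ≈ -6.1350e+8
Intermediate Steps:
C = -123730909/6115 (C = 1/6115 - 1*20234 = 1/6115 - 20234 = -123730909/6115 ≈ -20234.)
(C - 3536)*(f - 2501) = (-123730909/6115 - 3536)*(28311 - 2501) = -145353549/6115*25810 = -750315019938/1223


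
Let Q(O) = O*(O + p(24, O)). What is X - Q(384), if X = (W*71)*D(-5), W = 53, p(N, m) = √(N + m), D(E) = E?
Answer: -166271 - 768*√102 ≈ -1.7403e+5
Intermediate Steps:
Q(O) = O*(O + √(24 + O))
X = -18815 (X = (53*71)*(-5) = 3763*(-5) = -18815)
X - Q(384) = -18815 - 384*(384 + √(24 + 384)) = -18815 - 384*(384 + √408) = -18815 - 384*(384 + 2*√102) = -18815 - (147456 + 768*√102) = -18815 + (-147456 - 768*√102) = -166271 - 768*√102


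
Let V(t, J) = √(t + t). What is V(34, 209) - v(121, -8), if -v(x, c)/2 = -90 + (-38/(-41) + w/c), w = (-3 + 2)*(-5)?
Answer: -29421/164 + 2*√17 ≈ -171.15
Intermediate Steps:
w = 5 (w = -1*(-5) = 5)
v(x, c) = 7304/41 - 10/c (v(x, c) = -2*(-90 + (-38/(-41) + 5/c)) = -2*(-90 + (-38*(-1/41) + 5/c)) = -2*(-90 + (38/41 + 5/c)) = -2*(-3652/41 + 5/c) = 7304/41 - 10/c)
V(t, J) = √2*√t (V(t, J) = √(2*t) = √2*√t)
V(34, 209) - v(121, -8) = √2*√34 - (7304/41 - 10/(-8)) = 2*√17 - (7304/41 - 10*(-⅛)) = 2*√17 - (7304/41 + 5/4) = 2*√17 - 1*29421/164 = 2*√17 - 29421/164 = -29421/164 + 2*√17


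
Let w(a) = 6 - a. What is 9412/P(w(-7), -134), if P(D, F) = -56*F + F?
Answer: 4706/3685 ≈ 1.2771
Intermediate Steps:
P(D, F) = -55*F
9412/P(w(-7), -134) = 9412/((-55*(-134))) = 9412/7370 = 9412*(1/7370) = 4706/3685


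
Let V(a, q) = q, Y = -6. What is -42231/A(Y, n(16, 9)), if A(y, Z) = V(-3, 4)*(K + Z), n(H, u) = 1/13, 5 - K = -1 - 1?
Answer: -549003/368 ≈ -1491.9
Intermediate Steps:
K = 7 (K = 5 - (-1 - 1) = 5 - 1*(-2) = 5 + 2 = 7)
n(H, u) = 1/13
A(y, Z) = 28 + 4*Z (A(y, Z) = 4*(7 + Z) = 28 + 4*Z)
-42231/A(Y, n(16, 9)) = -42231/(28 + 4*(1/13)) = -42231/(28 + 4/13) = -42231/368/13 = -42231*13/368 = -549003/368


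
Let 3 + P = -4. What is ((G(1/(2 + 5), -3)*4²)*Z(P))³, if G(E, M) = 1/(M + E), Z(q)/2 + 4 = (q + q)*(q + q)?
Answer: -1242990379008/125 ≈ -9.9439e+9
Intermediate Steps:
P = -7 (P = -3 - 4 = -7)
Z(q) = -8 + 8*q² (Z(q) = -8 + 2*((q + q)*(q + q)) = -8 + 2*((2*q)*(2*q)) = -8 + 2*(4*q²) = -8 + 8*q²)
G(E, M) = 1/(E + M)
((G(1/(2 + 5), -3)*4²)*Z(P))³ = ((4²/(1/(2 + 5) - 3))*(-8 + 8*(-7)²))³ = ((16/(1/7 - 3))*(-8 + 8*49))³ = ((16/(⅐ - 3))*(-8 + 392))³ = ((16/(-20/7))*384)³ = (-7/20*16*384)³ = (-28/5*384)³ = (-10752/5)³ = -1242990379008/125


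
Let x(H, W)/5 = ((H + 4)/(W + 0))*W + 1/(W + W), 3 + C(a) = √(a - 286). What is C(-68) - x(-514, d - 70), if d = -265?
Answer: 341299/134 + I*√354 ≈ 2547.0 + 18.815*I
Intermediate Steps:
C(a) = -3 + √(-286 + a) (C(a) = -3 + √(a - 286) = -3 + √(-286 + a))
x(H, W) = 20 + 5*H + 5/(2*W) (x(H, W) = 5*(((H + 4)/(W + 0))*W + 1/(W + W)) = 5*(((4 + H)/W)*W + 1/(2*W)) = 5*((4 + H) + 1/(2*W)) = 5*(4 + H + 1/(2*W)) = 20 + 5*H + 5/(2*W))
C(-68) - x(-514, d - 70) = (-3 + √(-286 - 68)) - (20 + 5*(-514) + 5/(2*(-265 - 70))) = (-3 + √(-354)) - (20 - 2570 + (5/2)/(-335)) = (-3 + I*√354) - (20 - 2570 + (5/2)*(-1/335)) = (-3 + I*√354) - (20 - 2570 - 1/134) = (-3 + I*√354) - 1*(-341701/134) = (-3 + I*√354) + 341701/134 = 341299/134 + I*√354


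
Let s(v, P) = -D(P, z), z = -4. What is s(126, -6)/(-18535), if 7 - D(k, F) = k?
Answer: 13/18535 ≈ 0.00070138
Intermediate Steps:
D(k, F) = 7 - k
s(v, P) = -7 + P (s(v, P) = -(7 - P) = -7 + P)
s(126, -6)/(-18535) = (-7 - 6)/(-18535) = -13*(-1/18535) = 13/18535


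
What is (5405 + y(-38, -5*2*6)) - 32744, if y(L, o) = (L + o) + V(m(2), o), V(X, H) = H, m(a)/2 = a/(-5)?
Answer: -27497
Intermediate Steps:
m(a) = -2*a/5 (m(a) = 2*(a/(-5)) = 2*(a*(-1/5)) = 2*(-a/5) = -2*a/5)
y(L, o) = L + 2*o (y(L, o) = (L + o) + o = L + 2*o)
(5405 + y(-38, -5*2*6)) - 32744 = (5405 + (-38 + 2*(-5*2*6))) - 32744 = (5405 + (-38 + 2*(-10*6))) - 32744 = (5405 + (-38 + 2*(-60))) - 32744 = (5405 + (-38 - 120)) - 32744 = (5405 - 158) - 32744 = 5247 - 32744 = -27497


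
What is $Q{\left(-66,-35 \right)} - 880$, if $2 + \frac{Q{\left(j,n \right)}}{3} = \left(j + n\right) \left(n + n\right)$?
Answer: $20324$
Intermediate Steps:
$Q{\left(j,n \right)} = -6 + 6 n \left(j + n\right)$ ($Q{\left(j,n \right)} = -6 + 3 \left(j + n\right) \left(n + n\right) = -6 + 3 \left(j + n\right) 2 n = -6 + 3 \cdot 2 n \left(j + n\right) = -6 + 6 n \left(j + n\right)$)
$Q{\left(-66,-35 \right)} - 880 = \left(-6 + 6 \left(-35\right)^{2} + 6 \left(-66\right) \left(-35\right)\right) - 880 = \left(-6 + 6 \cdot 1225 + 13860\right) - 880 = \left(-6 + 7350 + 13860\right) - 880 = 21204 - 880 = 20324$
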